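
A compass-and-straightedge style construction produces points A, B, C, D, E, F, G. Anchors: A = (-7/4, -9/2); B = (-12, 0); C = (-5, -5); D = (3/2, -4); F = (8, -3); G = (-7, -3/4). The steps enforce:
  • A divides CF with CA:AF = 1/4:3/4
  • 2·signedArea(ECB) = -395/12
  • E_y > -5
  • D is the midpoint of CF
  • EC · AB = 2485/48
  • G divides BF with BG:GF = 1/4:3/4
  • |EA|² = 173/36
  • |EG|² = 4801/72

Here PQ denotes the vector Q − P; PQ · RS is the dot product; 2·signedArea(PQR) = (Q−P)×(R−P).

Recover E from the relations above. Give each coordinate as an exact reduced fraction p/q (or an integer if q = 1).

E = (5/12, -25/6)

1. E_x = 5/12  [2·signedArea(ECB) = -395/12 ∩ EC · AB = 2485/48]
2. E_y = -25/6  [2·signedArea(ECB) = -395/12 ∩ EC · AB = 2485/48]
   → E = (5/12, -25/6)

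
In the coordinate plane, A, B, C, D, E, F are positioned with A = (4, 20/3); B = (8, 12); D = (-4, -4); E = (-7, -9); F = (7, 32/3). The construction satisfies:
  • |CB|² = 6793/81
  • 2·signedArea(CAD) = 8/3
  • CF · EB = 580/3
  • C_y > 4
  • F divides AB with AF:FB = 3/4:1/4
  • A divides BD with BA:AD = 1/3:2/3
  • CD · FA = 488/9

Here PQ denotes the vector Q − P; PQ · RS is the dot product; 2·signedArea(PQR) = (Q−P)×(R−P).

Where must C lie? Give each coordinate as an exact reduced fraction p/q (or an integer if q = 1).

C = (8/3, 41/9)

1. C_x = 8/3  [CF · EB = 580/3 ∩ 2·signedArea(CAD) = 8/3]
2. C_y = 41/9  [CF · EB = 580/3 ∩ 2·signedArea(CAD) = 8/3]
   → C = (8/3, 41/9)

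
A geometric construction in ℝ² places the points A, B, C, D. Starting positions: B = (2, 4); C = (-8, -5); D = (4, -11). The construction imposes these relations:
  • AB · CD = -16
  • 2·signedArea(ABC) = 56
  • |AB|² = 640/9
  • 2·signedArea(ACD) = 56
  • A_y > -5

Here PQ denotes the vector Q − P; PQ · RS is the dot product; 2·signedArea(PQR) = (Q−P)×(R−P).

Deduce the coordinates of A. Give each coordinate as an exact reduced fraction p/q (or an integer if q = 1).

A = (-2/3, -4)

1. A_x = -2/3  [2·signedArea(ACD) = 56 ∩ AB · CD = -16]
2. A_y = -4  [2·signedArea(ACD) = 56 ∩ AB · CD = -16]
   → A = (-2/3, -4)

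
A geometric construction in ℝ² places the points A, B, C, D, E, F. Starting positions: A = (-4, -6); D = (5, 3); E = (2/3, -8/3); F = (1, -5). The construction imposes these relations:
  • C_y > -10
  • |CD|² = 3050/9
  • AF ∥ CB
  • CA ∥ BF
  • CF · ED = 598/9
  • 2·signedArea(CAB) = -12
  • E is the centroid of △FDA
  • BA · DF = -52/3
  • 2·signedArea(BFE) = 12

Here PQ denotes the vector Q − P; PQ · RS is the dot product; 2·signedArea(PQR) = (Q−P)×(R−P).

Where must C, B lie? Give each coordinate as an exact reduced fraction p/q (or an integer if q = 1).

1. C_x = -26/3  [line -13/3·x + -17/3·y + -814/9 = 0 ∩ |CD|² = 3050/9]
2. C_y = -28/3  [line -13/3·x + -17/3·y + -814/9 = 0 ∩ |CD|² = 3050/9]
   → C = (-26/3, -28/3)
3. B_x = -11/3  [2·signedArea(CAB) = -12 ∩ AF ∥ CB]
4. B_y = -25/3  [2·signedArea(CAB) = -12 ∩ AF ∥ CB]
   → B = (-11/3, -25/3)

B = (-11/3, -25/3)
C = (-26/3, -28/3)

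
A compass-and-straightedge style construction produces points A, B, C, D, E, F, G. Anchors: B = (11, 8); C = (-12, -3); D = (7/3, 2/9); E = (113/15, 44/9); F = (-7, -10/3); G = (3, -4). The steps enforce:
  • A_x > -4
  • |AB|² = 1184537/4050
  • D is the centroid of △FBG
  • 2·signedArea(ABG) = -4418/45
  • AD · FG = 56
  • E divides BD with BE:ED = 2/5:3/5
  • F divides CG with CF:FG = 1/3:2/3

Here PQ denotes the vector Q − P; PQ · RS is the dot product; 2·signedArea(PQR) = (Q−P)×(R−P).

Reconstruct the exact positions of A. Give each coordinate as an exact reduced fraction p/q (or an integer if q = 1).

A = (-101/30, -23/18)

1. A_x = -101/30  [AD · FG = 56 ∩ 2·signedArea(ABG) = -4418/45]
2. A_y = -23/18  [AD · FG = 56 ∩ 2·signedArea(ABG) = -4418/45]
   → A = (-101/30, -23/18)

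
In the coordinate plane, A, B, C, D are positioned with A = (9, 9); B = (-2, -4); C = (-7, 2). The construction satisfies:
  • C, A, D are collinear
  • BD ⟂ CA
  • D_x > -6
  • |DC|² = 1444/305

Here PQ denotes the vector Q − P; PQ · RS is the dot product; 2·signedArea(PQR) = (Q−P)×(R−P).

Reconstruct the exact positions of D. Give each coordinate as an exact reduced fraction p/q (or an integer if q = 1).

1. D_x = -1527/305  [C, A, D are collinear ∩ BD ⟂ CA]
2. D_y = 876/305  [C, A, D are collinear ∩ BD ⟂ CA]
   → D = (-1527/305, 876/305)

D = (-1527/305, 876/305)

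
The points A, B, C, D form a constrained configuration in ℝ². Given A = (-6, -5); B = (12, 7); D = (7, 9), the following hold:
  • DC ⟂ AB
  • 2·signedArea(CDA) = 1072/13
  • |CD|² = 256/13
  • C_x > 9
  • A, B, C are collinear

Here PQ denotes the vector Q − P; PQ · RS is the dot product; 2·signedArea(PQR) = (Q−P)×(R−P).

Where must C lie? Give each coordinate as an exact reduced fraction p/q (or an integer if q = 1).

C = (123/13, 69/13)

1. C_x = 123/13  [A, B, C are collinear ∩ DC ⟂ AB]
2. C_y = 69/13  [A, B, C are collinear ∩ DC ⟂ AB]
   → C = (123/13, 69/13)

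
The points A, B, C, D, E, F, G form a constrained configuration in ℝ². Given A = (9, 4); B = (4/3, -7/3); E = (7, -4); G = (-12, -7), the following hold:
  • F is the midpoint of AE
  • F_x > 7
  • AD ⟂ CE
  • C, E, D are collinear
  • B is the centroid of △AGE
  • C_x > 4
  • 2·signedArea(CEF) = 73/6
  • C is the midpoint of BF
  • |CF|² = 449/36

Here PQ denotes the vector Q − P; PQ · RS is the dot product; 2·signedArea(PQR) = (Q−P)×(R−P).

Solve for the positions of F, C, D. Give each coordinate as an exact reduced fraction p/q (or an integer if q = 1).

1. F_x = 8  [F is the midpoint of AE]
2. F_y = 0  [F is the midpoint of AE]
   → F = (8, 0)
3. C_x = 14/3  [C is the midpoint of BF]
4. C_y = -7/6  [C is the midpoint of BF]
   → C = (14/3, -7/6)
5. D_x = 1883/485  [C, E, D are collinear ∩ AD ⟂ CE]
6. D_y = -104/485  [C, E, D are collinear ∩ AD ⟂ CE]
   → D = (1883/485, -104/485)

C = (14/3, -7/6)
D = (1883/485, -104/485)
F = (8, 0)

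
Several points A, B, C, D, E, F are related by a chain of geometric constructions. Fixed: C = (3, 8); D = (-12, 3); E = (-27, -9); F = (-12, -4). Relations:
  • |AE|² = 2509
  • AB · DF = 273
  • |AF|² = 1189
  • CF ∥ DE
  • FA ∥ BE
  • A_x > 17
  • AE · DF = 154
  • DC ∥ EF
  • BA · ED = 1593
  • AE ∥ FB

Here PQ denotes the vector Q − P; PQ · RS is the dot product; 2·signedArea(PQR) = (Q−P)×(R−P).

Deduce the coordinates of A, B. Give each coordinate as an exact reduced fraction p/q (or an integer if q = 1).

1. A_y = 13  [AE · DF = 154]
2. A_x = 18  [|AE|² = 2509]
   → A = (18, 13)
3. B_x = -57  [AB · DF = 273 ∩ FA ∥ BE]
4. B_y = -26  [AB · DF = 273 ∩ FA ∥ BE]
   → B = (-57, -26)

A = (18, 13)
B = (-57, -26)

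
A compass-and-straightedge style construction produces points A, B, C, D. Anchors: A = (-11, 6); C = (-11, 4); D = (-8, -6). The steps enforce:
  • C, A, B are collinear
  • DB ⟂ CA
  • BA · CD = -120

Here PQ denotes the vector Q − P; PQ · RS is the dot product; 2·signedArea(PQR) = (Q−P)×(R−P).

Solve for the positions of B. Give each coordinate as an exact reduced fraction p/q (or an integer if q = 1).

B = (-11, -6)

1. B_x = -11  [C, A, B are collinear ∩ DB ⟂ CA]
2. B_y = -6  [C, A, B are collinear ∩ DB ⟂ CA]
   → B = (-11, -6)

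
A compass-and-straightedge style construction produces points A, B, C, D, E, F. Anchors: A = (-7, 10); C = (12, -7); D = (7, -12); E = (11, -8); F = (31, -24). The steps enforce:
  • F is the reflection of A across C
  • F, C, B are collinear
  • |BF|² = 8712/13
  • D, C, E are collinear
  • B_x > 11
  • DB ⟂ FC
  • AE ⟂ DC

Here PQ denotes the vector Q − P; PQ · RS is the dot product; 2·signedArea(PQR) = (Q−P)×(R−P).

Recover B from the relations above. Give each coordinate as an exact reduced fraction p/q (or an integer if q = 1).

B = (761/65, -438/65)

1. B_x = 761/65  [F, C, B are collinear ∩ DB ⟂ FC]
2. B_y = -438/65  [F, C, B are collinear ∩ DB ⟂ FC]
   → B = (761/65, -438/65)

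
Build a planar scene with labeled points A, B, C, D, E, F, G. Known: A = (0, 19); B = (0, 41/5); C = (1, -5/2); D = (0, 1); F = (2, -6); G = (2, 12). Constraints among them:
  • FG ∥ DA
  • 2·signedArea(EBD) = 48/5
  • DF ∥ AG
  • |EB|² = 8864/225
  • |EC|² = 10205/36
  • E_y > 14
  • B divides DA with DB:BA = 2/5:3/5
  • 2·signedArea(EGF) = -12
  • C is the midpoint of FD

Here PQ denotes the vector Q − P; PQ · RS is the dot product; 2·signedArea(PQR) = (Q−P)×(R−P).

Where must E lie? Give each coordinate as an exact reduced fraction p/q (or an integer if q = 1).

E = (4/3, 43/3)

1. E_x = 4/3  [2·signedArea(EBD) = 48/5]
2. E_y = 43/3  [|EB|² = 8864/225]
   → E = (4/3, 43/3)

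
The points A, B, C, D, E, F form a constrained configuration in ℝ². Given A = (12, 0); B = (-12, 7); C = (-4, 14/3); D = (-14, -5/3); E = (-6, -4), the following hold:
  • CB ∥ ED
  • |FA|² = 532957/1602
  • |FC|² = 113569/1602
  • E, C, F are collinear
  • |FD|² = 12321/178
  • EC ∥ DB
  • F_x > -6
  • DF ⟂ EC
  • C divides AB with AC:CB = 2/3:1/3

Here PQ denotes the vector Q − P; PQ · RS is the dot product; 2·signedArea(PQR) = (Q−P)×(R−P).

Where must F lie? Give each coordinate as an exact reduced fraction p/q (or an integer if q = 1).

1. F_x = -1049/178  [E, C, F are collinear ∩ DF ⟂ EC]
2. F_y = -1889/534  [E, C, F are collinear ∩ DF ⟂ EC]
   → F = (-1049/178, -1889/534)

F = (-1049/178, -1889/534)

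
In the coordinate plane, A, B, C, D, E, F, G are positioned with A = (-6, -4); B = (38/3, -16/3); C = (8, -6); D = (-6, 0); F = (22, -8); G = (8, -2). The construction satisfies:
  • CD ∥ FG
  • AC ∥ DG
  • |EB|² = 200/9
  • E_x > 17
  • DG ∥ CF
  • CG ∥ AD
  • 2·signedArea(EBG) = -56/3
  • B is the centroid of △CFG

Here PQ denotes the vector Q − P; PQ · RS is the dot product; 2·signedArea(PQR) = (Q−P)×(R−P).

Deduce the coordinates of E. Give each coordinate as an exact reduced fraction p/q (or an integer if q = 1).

1. E_x = 52/3  [line -10/3·x + -14/3·y + 36 = 0 ∩ |EB|² = 200/9]
2. E_y = -14/3  [line -10/3·x + -14/3·y + 36 = 0 ∩ |EB|² = 200/9]
   → E = (52/3, -14/3)

E = (52/3, -14/3)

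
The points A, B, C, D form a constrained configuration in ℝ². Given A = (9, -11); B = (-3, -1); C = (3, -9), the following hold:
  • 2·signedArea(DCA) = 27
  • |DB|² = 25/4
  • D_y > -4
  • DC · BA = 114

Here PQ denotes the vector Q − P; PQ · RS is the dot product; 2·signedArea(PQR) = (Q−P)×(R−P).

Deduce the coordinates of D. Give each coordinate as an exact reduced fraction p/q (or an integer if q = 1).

D = (-3/2, -3)

1. D_x = -3/2  [DC · BA = 114 ∩ 2·signedArea(DCA) = 27]
2. D_y = -3  [DC · BA = 114 ∩ 2·signedArea(DCA) = 27]
   → D = (-3/2, -3)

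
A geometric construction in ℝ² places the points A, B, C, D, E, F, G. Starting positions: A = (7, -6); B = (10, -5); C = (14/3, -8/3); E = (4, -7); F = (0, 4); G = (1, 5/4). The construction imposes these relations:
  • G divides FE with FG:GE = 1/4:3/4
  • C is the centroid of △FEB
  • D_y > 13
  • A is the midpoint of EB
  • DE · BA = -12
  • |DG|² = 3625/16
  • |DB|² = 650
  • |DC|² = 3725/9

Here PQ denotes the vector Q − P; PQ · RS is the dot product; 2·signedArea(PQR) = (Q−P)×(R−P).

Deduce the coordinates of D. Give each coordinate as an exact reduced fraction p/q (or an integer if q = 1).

D = (-7, 14)

1. D_x = -7  [line 3·x + 1·y + 7 = 0 ∩ |DG|² = 3625/16]
2. D_y = 14  [line 3·x + 1·y + 7 = 0 ∩ |DG|² = 3625/16]
   → D = (-7, 14)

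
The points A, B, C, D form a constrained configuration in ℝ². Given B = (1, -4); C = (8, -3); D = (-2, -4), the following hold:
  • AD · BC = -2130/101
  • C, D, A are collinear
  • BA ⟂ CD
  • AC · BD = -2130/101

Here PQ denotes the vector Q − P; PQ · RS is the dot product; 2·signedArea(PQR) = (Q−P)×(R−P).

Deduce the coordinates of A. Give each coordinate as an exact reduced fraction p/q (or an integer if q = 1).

1. A_x = 98/101  [C, D, A are collinear ∩ BA ⟂ CD]
2. A_y = -374/101  [C, D, A are collinear ∩ BA ⟂ CD]
   → A = (98/101, -374/101)

A = (98/101, -374/101)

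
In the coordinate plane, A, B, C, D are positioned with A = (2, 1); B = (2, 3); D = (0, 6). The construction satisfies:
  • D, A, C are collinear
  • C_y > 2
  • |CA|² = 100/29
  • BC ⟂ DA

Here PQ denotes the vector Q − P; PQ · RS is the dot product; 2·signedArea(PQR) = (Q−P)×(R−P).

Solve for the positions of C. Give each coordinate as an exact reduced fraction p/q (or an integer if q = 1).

C = (38/29, 79/29)

1. C_x = 38/29  [D, A, C are collinear ∩ BC ⟂ DA]
2. C_y = 79/29  [D, A, C are collinear ∩ BC ⟂ DA]
   → C = (38/29, 79/29)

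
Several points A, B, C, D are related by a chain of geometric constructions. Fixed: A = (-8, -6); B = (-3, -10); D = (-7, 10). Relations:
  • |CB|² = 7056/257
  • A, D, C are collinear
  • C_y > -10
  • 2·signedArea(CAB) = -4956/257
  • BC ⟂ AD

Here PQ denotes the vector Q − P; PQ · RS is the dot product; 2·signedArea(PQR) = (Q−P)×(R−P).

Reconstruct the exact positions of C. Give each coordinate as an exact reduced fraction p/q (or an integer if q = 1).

1. C_x = -2115/257  [A, D, C are collinear ∩ BC ⟂ AD]
2. C_y = -2486/257  [A, D, C are collinear ∩ BC ⟂ AD]
   → C = (-2115/257, -2486/257)

C = (-2115/257, -2486/257)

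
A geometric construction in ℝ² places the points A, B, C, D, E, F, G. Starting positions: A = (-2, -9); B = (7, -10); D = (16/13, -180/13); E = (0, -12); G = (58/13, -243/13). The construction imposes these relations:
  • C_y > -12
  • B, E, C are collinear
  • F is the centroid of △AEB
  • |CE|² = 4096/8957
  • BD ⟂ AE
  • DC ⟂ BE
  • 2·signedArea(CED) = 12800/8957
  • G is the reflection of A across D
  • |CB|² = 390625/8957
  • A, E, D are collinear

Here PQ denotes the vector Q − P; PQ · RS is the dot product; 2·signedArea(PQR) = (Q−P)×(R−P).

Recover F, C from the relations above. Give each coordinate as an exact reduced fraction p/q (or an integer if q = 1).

C = (448/689, -8140/689)
F = (5/3, -31/3)

1. F_x = 5/3  [F is the centroid of △AEB]
2. F_y = -31/3  [F is the centroid of △AEB]
   → F = (5/3, -31/3)
3. C_x = 448/689  [B, E, C are collinear ∩ DC ⟂ BE]
4. C_y = -8140/689  [B, E, C are collinear ∩ DC ⟂ BE]
   → C = (448/689, -8140/689)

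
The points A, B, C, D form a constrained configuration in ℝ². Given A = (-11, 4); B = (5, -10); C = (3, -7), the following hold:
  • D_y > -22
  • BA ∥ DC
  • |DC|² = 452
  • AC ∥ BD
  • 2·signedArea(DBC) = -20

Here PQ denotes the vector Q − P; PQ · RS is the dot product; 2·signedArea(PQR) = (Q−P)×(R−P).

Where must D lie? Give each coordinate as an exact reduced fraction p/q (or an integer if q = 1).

D = (19, -21)

1. D_x = 19  [BA ∥ DC ∩ AC ∥ BD]
2. D_y = -21  [BA ∥ DC ∩ AC ∥ BD]
   → D = (19, -21)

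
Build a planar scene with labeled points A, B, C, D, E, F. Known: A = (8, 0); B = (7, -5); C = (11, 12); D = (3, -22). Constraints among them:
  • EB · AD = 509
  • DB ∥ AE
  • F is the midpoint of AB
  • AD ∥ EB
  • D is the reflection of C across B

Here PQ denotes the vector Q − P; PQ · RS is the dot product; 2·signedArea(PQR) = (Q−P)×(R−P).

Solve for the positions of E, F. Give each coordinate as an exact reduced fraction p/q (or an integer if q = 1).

E = (12, 17)
F = (15/2, -5/2)

1. E_x = 12  [AD ∥ EB ∩ DB ∥ AE]
2. E_y = 17  [AD ∥ EB ∩ DB ∥ AE]
   → E = (12, 17)
3. F_x = 15/2  [F is the midpoint of AB]
4. F_y = -5/2  [F is the midpoint of AB]
   → F = (15/2, -5/2)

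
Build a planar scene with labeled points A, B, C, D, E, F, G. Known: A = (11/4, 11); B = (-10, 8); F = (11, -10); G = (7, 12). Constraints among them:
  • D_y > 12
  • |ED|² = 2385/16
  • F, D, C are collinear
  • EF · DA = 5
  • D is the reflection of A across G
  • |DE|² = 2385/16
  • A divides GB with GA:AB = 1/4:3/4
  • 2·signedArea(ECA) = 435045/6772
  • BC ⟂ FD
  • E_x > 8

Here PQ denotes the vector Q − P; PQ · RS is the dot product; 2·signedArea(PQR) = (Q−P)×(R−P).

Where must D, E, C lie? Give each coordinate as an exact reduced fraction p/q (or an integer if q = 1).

1. D_x = 45/4  [D is the reflection of A across G]
2. D_y = 13  [D is the reflection of A across G]
   → D = (45/4, 13)
3. E_x = 9  [line 17/2·x + 2·y + -157/2 = 0 ∩ |ED|² = 2385/16]
4. E_y = 1  [line 17/2·x + 2·y + -157/2 = 0 ∩ |ED|² = 2385/16]
   → E = (9, 1)
5. C_x = 18950/1693  [2·signedArea(ECA) = 435045/6772 ∩ F, D, C are collinear]
6. C_y = 13154/1693  [2·signedArea(ECA) = 435045/6772 ∩ F, D, C are collinear]
   → C = (18950/1693, 13154/1693)

C = (18950/1693, 13154/1693)
D = (45/4, 13)
E = (9, 1)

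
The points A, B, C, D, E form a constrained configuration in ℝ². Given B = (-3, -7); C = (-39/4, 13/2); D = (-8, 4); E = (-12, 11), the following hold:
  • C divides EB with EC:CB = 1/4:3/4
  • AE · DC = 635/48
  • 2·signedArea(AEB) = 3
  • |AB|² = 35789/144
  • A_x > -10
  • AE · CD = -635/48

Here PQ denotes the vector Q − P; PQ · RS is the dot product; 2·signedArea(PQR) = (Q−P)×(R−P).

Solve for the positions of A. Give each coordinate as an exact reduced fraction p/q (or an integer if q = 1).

1. A_x = -119/12  [AE · DC = 635/48 ∩ 2·signedArea(AEB) = 3]
2. A_y = 43/6  [AE · DC = 635/48 ∩ 2·signedArea(AEB) = 3]
   → A = (-119/12, 43/6)

A = (-119/12, 43/6)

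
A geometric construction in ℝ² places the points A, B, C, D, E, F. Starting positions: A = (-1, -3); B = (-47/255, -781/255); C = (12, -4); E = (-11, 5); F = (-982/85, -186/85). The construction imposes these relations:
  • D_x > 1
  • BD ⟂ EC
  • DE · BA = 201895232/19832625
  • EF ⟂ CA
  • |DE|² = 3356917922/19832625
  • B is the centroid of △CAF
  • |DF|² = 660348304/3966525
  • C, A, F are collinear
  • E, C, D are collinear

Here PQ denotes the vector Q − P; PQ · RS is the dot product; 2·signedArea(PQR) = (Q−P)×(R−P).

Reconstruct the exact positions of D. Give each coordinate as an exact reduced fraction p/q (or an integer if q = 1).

D = (86762/77775, 6718/25925)

1. D_x = 86762/77775  [E, C, D are collinear ∩ BD ⟂ EC]
2. D_y = 6718/25925  [E, C, D are collinear ∩ BD ⟂ EC]
   → D = (86762/77775, 6718/25925)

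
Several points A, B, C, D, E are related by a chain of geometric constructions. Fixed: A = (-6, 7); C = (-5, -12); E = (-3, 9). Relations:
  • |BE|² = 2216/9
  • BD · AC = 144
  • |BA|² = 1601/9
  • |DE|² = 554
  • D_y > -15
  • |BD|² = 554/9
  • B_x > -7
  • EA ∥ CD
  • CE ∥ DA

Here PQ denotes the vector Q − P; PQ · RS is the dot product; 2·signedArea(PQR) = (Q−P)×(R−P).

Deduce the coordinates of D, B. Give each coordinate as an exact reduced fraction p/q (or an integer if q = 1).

1. D_x = -8  [CE ∥ DA ∩ EA ∥ CD]
2. D_y = -14  [CE ∥ DA ∩ EA ∥ CD]
   → D = (-8, -14)
3. B_x = -19/3  [line -1·x + 19·y + 114 = 0 ∩ |BD|² = 554/9]
4. B_y = -19/3  [line -1·x + 19·y + 114 = 0 ∩ |BD|² = 554/9]
   → B = (-19/3, -19/3)

B = (-19/3, -19/3)
D = (-8, -14)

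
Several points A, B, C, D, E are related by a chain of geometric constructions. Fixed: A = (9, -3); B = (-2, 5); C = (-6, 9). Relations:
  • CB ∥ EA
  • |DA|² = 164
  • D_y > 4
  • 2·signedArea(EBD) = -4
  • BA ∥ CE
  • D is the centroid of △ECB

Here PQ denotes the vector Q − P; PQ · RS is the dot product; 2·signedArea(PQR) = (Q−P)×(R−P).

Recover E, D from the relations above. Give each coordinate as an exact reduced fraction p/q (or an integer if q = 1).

D = (-1, 5)
E = (5, 1)

1. E_x = 5  [CB ∥ EA ∩ BA ∥ CE]
2. E_y = 1  [CB ∥ EA ∩ BA ∥ CE]
   → E = (5, 1)
3. D_x = -1  [D is the centroid of △ECB]
4. D_y = 5  [D is the centroid of △ECB]
   → D = (-1, 5)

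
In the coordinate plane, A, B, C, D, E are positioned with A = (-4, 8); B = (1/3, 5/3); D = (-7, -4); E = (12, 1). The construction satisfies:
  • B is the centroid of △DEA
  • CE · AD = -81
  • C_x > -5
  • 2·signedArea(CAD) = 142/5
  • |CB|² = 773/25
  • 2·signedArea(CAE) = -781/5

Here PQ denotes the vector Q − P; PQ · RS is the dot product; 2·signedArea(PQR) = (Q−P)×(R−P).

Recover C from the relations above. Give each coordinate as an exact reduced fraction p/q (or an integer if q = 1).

1. C_x = -61/15  [CE · AD = -81 ∩ 2·signedArea(CAE) = -781/5]
2. C_y = -26/15  [CE · AD = -81 ∩ 2·signedArea(CAE) = -781/5]
   → C = (-61/15, -26/15)

C = (-61/15, -26/15)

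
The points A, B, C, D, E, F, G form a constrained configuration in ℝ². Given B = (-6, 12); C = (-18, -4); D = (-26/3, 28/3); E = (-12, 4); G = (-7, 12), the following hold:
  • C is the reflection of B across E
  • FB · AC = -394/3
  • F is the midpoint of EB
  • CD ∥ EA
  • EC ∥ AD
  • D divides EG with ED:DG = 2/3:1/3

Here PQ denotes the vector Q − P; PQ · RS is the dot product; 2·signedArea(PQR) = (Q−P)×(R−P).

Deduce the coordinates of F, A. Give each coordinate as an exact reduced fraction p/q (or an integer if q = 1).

A = (-8/3, 52/3)
F = (-9, 8)

1. F_x = -9  [F is the midpoint of EB]
2. F_y = 8  [F is the midpoint of EB]
   → F = (-9, 8)
3. A_x = -8/3  [EC ∥ AD ∩ CD ∥ EA]
4. A_y = 52/3  [EC ∥ AD ∩ CD ∥ EA]
   → A = (-8/3, 52/3)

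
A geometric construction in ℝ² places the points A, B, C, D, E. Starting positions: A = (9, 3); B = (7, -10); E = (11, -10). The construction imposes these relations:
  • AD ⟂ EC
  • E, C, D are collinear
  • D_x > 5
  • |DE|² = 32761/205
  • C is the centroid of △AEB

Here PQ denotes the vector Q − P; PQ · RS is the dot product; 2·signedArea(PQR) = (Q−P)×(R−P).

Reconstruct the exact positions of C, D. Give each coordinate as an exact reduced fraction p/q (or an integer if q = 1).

1. C_x = 9  [C is the centroid of △AEB]
2. C_y = -17/3  [C is the centroid of △AEB]
   → C = (9, -17/3)
3. D_x = 1169/205  [E, C, D are collinear ∩ AD ⟂ EC]
4. D_y = 303/205  [E, C, D are collinear ∩ AD ⟂ EC]
   → D = (1169/205, 303/205)

C = (9, -17/3)
D = (1169/205, 303/205)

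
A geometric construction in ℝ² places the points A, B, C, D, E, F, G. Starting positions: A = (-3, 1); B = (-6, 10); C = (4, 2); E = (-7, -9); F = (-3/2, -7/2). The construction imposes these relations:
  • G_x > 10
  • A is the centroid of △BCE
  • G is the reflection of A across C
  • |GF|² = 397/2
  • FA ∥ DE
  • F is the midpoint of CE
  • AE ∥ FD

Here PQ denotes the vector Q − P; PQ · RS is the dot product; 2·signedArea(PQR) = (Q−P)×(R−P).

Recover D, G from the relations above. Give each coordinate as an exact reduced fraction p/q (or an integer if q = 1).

1. D_x = -11/2  [FA ∥ DE ∩ AE ∥ FD]
2. D_y = -27/2  [FA ∥ DE ∩ AE ∥ FD]
   → D = (-11/2, -27/2)
3. G_x = 11  [G is the reflection of A across C]
4. G_y = 3  [G is the reflection of A across C]
   → G = (11, 3)

D = (-11/2, -27/2)
G = (11, 3)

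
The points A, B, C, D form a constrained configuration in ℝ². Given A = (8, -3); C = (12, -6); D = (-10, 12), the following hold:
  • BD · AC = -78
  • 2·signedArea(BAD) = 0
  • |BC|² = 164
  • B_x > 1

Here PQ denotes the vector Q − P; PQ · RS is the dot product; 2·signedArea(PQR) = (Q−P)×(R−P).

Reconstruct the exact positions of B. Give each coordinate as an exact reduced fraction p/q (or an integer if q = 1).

B = (2, 2)

1. B_x = 2  [2·signedArea(BAD) = 0 ∩ BD · AC = -78]
2. B_y = 2  [2·signedArea(BAD) = 0 ∩ BD · AC = -78]
   → B = (2, 2)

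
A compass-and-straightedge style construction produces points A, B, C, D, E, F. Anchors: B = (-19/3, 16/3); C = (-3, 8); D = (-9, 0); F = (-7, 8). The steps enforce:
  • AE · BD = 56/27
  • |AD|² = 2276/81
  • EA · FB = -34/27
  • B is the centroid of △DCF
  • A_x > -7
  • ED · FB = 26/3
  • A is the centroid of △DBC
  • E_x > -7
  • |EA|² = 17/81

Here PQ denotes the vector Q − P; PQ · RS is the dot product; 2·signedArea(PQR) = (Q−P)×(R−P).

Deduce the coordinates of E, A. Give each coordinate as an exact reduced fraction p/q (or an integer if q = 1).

A = (-55/9, 40/9)
E = (-6, 4)

1. A_x = -55/9  [A is the centroid of △DBC]
2. A_y = 40/9  [A is the centroid of △DBC]
   → A = (-55/9, 40/9)
3. E_x = -6  [EA · FB = -34/27 ∩ AE · BD = 56/27]
4. E_y = 4  [EA · FB = -34/27 ∩ AE · BD = 56/27]
   → E = (-6, 4)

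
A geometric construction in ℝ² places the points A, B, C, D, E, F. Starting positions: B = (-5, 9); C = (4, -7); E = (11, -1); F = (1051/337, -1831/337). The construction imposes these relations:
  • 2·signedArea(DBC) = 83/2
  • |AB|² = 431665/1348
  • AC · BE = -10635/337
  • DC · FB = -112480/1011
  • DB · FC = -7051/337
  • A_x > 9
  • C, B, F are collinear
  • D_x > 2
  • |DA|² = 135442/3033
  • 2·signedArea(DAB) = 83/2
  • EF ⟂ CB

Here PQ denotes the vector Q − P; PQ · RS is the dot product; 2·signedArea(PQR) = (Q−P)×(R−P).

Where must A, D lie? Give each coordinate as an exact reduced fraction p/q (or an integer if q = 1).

1. D_x = 902/337  [DC · FB = -112480/1011 ∩ 2·signedArea(DBC) = 83/2]
2. D_y = -73/2022  [DC · FB = -112480/1011 ∩ 2·signedArea(DBC) = 83/2]
   → D = (902/337, -73/2022)
3. A_x = 3043/337  [AC · BE = -10635/337 ∩ 2·signedArea(DAB) = 83/2]
4. A_y = -1421/674  [AC · BE = -10635/337 ∩ 2·signedArea(DAB) = 83/2]
   → A = (3043/337, -1421/674)

A = (3043/337, -1421/674)
D = (902/337, -73/2022)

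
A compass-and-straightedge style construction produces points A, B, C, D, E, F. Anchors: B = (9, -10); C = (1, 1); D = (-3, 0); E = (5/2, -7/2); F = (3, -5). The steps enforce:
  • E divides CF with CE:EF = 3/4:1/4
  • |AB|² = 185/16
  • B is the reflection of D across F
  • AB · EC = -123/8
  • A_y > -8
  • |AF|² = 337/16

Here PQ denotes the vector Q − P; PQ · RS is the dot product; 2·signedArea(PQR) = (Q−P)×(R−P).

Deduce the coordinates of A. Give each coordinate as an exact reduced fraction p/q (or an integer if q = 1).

A = (7, -29/4)

1. A_x = 7  [line 3/2·x + -9/2·y + -345/8 = 0 ∩ |AF|² = 337/16]
2. A_y = -29/4  [line 3/2·x + -9/2·y + -345/8 = 0 ∩ |AF|² = 337/16]
   → A = (7, -29/4)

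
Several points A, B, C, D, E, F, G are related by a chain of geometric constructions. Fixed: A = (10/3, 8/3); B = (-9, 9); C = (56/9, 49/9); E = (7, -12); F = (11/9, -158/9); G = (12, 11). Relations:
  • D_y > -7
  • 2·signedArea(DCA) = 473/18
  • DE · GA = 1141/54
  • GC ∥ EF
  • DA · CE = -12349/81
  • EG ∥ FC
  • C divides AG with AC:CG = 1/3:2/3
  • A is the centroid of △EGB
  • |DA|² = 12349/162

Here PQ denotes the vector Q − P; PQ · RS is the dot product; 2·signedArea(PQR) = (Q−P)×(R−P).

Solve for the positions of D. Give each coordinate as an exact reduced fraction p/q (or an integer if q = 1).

1. D_x = 67/18  [DA · CE = -12349/81 ∩ DE · GA = 1141/54]
2. D_y = -109/18  [DA · CE = -12349/81 ∩ DE · GA = 1141/54]
   → D = (67/18, -109/18)

D = (67/18, -109/18)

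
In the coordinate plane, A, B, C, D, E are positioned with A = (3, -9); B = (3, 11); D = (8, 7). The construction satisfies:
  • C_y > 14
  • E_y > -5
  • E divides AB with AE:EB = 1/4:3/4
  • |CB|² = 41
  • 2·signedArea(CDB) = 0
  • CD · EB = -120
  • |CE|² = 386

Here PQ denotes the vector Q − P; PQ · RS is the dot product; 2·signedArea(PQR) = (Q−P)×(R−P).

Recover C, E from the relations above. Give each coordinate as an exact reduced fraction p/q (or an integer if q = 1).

1. C_x = -2  [line -4·x + -5·y + 67 = 0 ∩ |CB|² = 41]
2. C_y = 15  [line -4·x + -5·y + 67 = 0 ∩ |CB|² = 41]
   → C = (-2, 15)
3. E_x = 3  [E divides AB with AE:EB = 1/4:3/4]
4. E_y = -4  [E divides AB with AE:EB = 1/4:3/4]
   → E = (3, -4)

C = (-2, 15)
E = (3, -4)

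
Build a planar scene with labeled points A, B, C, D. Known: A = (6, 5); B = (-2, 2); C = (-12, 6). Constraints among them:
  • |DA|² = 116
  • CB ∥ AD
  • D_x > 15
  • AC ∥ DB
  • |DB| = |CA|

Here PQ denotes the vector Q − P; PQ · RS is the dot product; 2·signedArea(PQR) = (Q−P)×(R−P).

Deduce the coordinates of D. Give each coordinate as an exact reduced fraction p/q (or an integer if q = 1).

1. D_x = 16  [AC ∥ DB ∩ CB ∥ AD]
2. D_y = 1  [AC ∥ DB ∩ CB ∥ AD]
   → D = (16, 1)

D = (16, 1)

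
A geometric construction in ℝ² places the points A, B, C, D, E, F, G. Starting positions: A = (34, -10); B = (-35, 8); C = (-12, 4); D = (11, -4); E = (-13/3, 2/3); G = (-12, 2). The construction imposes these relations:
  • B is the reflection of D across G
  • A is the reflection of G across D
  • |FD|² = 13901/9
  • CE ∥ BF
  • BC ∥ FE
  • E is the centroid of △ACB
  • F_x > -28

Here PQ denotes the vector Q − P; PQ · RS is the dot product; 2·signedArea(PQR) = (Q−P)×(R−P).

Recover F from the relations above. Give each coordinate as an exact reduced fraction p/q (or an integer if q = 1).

F = (-82/3, 14/3)

1. F_x = -82/3  [BC ∥ FE ∩ CE ∥ BF]
2. F_y = 14/3  [BC ∥ FE ∩ CE ∥ BF]
   → F = (-82/3, 14/3)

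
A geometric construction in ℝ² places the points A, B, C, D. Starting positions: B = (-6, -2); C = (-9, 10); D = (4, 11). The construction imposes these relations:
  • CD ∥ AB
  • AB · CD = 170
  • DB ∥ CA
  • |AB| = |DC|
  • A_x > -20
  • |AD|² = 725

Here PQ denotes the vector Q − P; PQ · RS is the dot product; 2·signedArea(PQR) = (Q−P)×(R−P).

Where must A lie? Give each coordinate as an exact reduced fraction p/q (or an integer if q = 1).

1. A_x = -19  [CD ∥ AB ∩ DB ∥ CA]
2. A_y = -3  [CD ∥ AB ∩ DB ∥ CA]
   → A = (-19, -3)

A = (-19, -3)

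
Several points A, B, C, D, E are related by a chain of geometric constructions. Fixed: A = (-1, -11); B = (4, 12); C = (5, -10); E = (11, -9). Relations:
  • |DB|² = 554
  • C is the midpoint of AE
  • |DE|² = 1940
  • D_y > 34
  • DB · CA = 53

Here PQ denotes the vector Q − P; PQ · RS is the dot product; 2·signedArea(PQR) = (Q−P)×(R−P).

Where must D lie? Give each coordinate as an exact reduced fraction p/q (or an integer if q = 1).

D = (9, 35)

1. D_x = 9  [line 6·x + 1·y + -89 = 0 ∩ |DE|² = 1940]
2. D_y = 35  [line 6·x + 1·y + -89 = 0 ∩ |DE|² = 1940]
   → D = (9, 35)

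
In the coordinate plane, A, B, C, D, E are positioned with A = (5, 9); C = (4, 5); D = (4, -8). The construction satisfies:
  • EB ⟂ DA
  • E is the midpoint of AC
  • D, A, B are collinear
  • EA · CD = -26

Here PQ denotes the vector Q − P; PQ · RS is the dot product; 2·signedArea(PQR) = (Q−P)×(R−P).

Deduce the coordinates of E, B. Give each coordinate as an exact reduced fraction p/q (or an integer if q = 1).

B = (2831/580, 4047/580)
E = (9/2, 7)

1. E_x = 9/2  [E is the midpoint of AC]
2. E_y = 7  [E is the midpoint of AC]
   → E = (9/2, 7)
3. B_x = 2831/580  [D, A, B are collinear ∩ EB ⟂ DA]
4. B_y = 4047/580  [D, A, B are collinear ∩ EB ⟂ DA]
   → B = (2831/580, 4047/580)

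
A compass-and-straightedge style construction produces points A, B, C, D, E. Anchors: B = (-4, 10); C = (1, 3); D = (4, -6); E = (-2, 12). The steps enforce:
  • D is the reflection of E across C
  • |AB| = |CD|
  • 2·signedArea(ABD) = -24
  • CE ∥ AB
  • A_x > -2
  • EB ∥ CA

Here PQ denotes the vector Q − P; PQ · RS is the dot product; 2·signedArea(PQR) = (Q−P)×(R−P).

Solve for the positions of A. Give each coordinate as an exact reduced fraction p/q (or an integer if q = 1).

A = (-1, 1)

1. A_x = -1  [CE ∥ AB ∩ EB ∥ CA]
2. A_y = 1  [CE ∥ AB ∩ EB ∥ CA]
   → A = (-1, 1)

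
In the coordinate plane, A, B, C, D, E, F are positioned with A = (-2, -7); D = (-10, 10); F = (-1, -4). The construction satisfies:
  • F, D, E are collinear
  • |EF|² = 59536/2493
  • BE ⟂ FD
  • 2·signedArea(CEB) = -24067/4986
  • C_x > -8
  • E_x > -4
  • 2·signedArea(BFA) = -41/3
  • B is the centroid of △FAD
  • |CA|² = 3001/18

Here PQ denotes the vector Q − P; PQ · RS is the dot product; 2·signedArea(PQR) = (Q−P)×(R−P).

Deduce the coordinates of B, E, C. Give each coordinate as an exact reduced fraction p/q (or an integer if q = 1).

B = (-13/3, -1/3)
C = (-43/6, 29/6)
E = (-1009/277, 92/831)

1. B_x = -13/3  [B is the centroid of △FAD]
2. B_y = -1/3  [B is the centroid of △FAD]
   → B = (-13/3, -1/3)
3. E_x = -1009/277  [F, D, E are collinear ∩ BE ⟂ FD]
4. E_y = 92/831  [F, D, E are collinear ∩ BE ⟂ FD]
   → E = (-1009/277, 92/831)
5. C_x = -43/6  [line 123/277·x + -574/831·y + 32513/4986 = 0 ∩ |CA|² = 3001/18]
6. C_y = 29/6  [line 123/277·x + -574/831·y + 32513/4986 = 0 ∩ |CA|² = 3001/18]
   → C = (-43/6, 29/6)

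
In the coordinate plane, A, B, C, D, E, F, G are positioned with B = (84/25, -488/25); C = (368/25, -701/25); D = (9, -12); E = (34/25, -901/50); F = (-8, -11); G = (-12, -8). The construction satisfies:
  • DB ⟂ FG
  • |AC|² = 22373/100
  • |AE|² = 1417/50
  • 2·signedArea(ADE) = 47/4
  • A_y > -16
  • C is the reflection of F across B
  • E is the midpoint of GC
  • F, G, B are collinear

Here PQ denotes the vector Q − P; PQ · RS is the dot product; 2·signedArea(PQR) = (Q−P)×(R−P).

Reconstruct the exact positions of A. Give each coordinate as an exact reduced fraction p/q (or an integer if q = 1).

A = (309/50, -394/25)

1. A_x = 309/50  [line 301/50·x + -191/25·y + -15761/100 = 0 ∩ |AE|² = 1417/50]
2. A_y = -394/25  [line 301/50·x + -191/25·y + -15761/100 = 0 ∩ |AE|² = 1417/50]
   → A = (309/50, -394/25)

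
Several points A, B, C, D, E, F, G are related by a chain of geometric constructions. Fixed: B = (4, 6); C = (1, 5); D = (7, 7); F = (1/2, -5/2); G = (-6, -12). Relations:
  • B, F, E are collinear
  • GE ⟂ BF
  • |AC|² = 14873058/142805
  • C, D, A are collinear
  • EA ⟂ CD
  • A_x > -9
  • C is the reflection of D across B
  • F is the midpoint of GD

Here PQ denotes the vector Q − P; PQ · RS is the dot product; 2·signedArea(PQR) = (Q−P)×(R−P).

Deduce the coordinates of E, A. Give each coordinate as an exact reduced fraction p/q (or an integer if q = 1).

A = (-7336/845, 1498/845)
E = (-640/169, -2182/169)

1. E_x = -640/169  [B, F, E are collinear ∩ GE ⟂ BF]
2. E_y = -2182/169  [B, F, E are collinear ∩ GE ⟂ BF]
   → E = (-640/169, -2182/169)
3. A_x = -7336/845  [C, D, A are collinear ∩ EA ⟂ CD]
4. A_y = 1498/845  [C, D, A are collinear ∩ EA ⟂ CD]
   → A = (-7336/845, 1498/845)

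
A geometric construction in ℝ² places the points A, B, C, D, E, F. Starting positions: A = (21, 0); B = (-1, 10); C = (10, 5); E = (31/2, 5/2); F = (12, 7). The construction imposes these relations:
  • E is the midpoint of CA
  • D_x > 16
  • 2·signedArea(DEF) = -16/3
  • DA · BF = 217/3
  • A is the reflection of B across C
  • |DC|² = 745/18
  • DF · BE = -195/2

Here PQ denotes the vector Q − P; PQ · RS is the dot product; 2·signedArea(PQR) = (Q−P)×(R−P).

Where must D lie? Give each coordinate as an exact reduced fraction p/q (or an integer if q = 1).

1. D_x = 97/6  [DF · BE = -195/2 ∩ 2·signedArea(DEF) = -16/3]
2. D_y = 19/6  [DF · BE = -195/2 ∩ 2·signedArea(DEF) = -16/3]
   → D = (97/6, 19/6)

D = (97/6, 19/6)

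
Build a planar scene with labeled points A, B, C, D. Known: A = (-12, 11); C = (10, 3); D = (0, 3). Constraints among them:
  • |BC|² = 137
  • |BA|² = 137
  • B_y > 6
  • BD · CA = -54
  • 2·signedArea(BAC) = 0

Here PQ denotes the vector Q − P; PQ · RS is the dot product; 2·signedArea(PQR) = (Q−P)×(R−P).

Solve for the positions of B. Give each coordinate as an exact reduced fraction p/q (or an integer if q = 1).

B = (-1, 7)

1. B_x = -1  [2·signedArea(BAC) = 0 ∩ BD · CA = -54]
2. B_y = 7  [2·signedArea(BAC) = 0 ∩ BD · CA = -54]
   → B = (-1, 7)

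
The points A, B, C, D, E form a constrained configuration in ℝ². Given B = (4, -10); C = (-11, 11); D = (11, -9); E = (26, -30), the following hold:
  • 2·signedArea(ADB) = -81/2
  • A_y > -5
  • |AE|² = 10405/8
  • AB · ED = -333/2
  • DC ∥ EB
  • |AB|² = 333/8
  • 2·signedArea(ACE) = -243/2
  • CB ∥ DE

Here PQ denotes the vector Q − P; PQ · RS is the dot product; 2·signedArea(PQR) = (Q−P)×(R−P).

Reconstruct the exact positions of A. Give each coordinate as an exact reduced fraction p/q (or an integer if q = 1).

A = (1/4, -19/4)

1. A_x = 1/4  [2·signedArea(ADB) = -81/2 ∩ 2·signedArea(ACE) = -243/2]
2. A_y = -19/4  [2·signedArea(ADB) = -81/2 ∩ 2·signedArea(ACE) = -243/2]
   → A = (1/4, -19/4)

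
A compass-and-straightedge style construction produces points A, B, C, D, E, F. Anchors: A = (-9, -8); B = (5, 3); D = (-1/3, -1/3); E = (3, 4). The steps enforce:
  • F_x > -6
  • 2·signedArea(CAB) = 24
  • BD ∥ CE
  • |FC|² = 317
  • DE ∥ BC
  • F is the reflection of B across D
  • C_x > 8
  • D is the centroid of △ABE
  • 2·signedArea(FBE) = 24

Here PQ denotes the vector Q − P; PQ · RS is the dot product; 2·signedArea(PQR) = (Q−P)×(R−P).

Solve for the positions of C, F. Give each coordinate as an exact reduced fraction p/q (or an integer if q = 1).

C = (25/3, 22/3)
F = (-17/3, -11/3)

1. C_x = 25/3  [BD ∥ CE ∩ DE ∥ BC]
2. C_y = 22/3  [BD ∥ CE ∩ DE ∥ BC]
   → C = (25/3, 22/3)
3. F_x = -17/3  [F is the reflection of B across D]
4. F_y = -11/3  [F is the reflection of B across D]
   → F = (-17/3, -11/3)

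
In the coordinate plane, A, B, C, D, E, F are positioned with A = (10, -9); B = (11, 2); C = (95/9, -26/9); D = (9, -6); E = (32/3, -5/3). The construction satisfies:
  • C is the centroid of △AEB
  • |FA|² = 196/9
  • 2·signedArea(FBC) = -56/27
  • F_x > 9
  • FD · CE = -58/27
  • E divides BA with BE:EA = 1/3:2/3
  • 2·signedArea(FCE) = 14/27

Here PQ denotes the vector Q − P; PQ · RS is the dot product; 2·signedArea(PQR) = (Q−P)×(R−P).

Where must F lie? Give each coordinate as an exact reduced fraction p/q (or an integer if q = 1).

1. F_x = 10  [2·signedArea(FBC) = -56/27 ∩ FD · CE = -58/27]
2. F_y = -13/3  [2·signedArea(FBC) = -56/27 ∩ FD · CE = -58/27]
   → F = (10, -13/3)

F = (10, -13/3)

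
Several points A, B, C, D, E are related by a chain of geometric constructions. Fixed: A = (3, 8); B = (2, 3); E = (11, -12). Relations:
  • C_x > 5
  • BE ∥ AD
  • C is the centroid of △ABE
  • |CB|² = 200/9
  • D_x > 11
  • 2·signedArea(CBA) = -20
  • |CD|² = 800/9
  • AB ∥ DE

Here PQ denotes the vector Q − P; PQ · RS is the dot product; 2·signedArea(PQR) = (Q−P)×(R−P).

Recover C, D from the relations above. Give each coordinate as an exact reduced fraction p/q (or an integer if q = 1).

C = (16/3, -1/3)
D = (12, -7)

1. C_x = 16/3  [C is the centroid of △ABE]
2. C_y = -1/3  [C is the centroid of △ABE]
   → C = (16/3, -1/3)
3. D_x = 12  [AB ∥ DE ∩ BE ∥ AD]
4. D_y = -7  [AB ∥ DE ∩ BE ∥ AD]
   → D = (12, -7)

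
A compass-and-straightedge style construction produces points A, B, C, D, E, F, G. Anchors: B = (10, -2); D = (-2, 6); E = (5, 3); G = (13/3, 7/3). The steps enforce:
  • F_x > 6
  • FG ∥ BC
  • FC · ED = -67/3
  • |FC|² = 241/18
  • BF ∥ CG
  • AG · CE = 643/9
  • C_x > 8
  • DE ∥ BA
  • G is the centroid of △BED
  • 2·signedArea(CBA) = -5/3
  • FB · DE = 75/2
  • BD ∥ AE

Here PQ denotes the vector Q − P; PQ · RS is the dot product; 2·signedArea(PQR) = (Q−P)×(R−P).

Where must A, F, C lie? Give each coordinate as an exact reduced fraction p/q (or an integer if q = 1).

1. A_x = 17  [BD ∥ AE ∩ DE ∥ BA]
2. A_y = -5  [BD ∥ AE ∩ DE ∥ BA]
   → A = (17, -5)
3. C_x = 97/12  [2·signedArea(CBA) = -5/3 ∩ AG · CE = 643/9]
4. C_y = -17/12  [2·signedArea(CBA) = -5/3 ∩ AG · CE = 643/9]
   → C = (97/12, -17/12)
5. F_x = 25/4  [FB · DE = 75/2 ∩ BF ∥ CG]
6. F_y = 7/4  [FB · DE = 75/2 ∩ BF ∥ CG]
   → F = (25/4, 7/4)

A = (17, -5)
C = (97/12, -17/12)
F = (25/4, 7/4)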